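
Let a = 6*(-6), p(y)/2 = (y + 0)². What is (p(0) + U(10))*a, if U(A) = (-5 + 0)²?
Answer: -900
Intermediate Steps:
p(y) = 2*y² (p(y) = 2*(y + 0)² = 2*y²)
a = -36
U(A) = 25 (U(A) = (-5)² = 25)
(p(0) + U(10))*a = (2*0² + 25)*(-36) = (2*0 + 25)*(-36) = (0 + 25)*(-36) = 25*(-36) = -900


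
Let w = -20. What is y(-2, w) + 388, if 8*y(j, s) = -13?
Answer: 3091/8 ≈ 386.38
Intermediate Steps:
y(j, s) = -13/8 (y(j, s) = (⅛)*(-13) = -13/8)
y(-2, w) + 388 = -13/8 + 388 = 3091/8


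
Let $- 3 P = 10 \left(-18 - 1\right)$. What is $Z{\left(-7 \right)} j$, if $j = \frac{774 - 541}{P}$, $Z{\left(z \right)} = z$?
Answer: $- \frac{4893}{190} \approx -25.753$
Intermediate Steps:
$P = \frac{190}{3}$ ($P = - \frac{10 \left(-18 - 1\right)}{3} = - \frac{10 \left(-19\right)}{3} = \left(- \frac{1}{3}\right) \left(-190\right) = \frac{190}{3} \approx 63.333$)
$j = \frac{699}{190}$ ($j = \frac{774 - 541}{\frac{190}{3}} = \left(774 - 541\right) \frac{3}{190} = 233 \cdot \frac{3}{190} = \frac{699}{190} \approx 3.6789$)
$Z{\left(-7 \right)} j = \left(-7\right) \frac{699}{190} = - \frac{4893}{190}$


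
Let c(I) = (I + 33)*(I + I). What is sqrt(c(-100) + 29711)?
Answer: sqrt(43111) ≈ 207.63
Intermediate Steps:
c(I) = 2*I*(33 + I) (c(I) = (33 + I)*(2*I) = 2*I*(33 + I))
sqrt(c(-100) + 29711) = sqrt(2*(-100)*(33 - 100) + 29711) = sqrt(2*(-100)*(-67) + 29711) = sqrt(13400 + 29711) = sqrt(43111)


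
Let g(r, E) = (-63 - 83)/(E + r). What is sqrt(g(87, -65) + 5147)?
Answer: 4*sqrt(38874)/11 ≈ 71.696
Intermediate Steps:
g(r, E) = -146/(E + r)
sqrt(g(87, -65) + 5147) = sqrt(-146/(-65 + 87) + 5147) = sqrt(-146/22 + 5147) = sqrt(-146*1/22 + 5147) = sqrt(-73/11 + 5147) = sqrt(56544/11) = 4*sqrt(38874)/11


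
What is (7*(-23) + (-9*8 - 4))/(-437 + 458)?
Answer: -79/7 ≈ -11.286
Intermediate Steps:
(7*(-23) + (-9*8 - 4))/(-437 + 458) = (-161 + (-72 - 4))/21 = (-161 - 76)*(1/21) = -237*1/21 = -79/7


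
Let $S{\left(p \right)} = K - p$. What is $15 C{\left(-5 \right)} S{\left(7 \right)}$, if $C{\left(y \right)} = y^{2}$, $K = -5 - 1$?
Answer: $-4875$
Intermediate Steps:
$K = -6$
$S{\left(p \right)} = -6 - p$
$15 C{\left(-5 \right)} S{\left(7 \right)} = 15 \left(-5\right)^{2} \left(-6 - 7\right) = 15 \cdot 25 \left(-6 - 7\right) = 375 \left(-13\right) = -4875$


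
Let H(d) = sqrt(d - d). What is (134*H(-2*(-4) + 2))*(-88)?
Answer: 0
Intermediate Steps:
H(d) = 0 (H(d) = sqrt(0) = 0)
(134*H(-2*(-4) + 2))*(-88) = (134*0)*(-88) = 0*(-88) = 0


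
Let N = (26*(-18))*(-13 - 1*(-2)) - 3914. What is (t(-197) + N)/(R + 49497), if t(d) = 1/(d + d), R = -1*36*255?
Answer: 162065/5294966 ≈ 0.030607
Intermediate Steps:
R = -9180 (R = -36*255 = -9180)
t(d) = 1/(2*d)
N = 1234 (N = -468*(-13 + 2) - 3914 = -468*(-11) - 3914 = 5148 - 3914 = 1234)
(t(-197) + N)/(R + 49497) = ((1/2)/(-197) + 1234)/(-9180 + 49497) = ((1/2)*(-1/197) + 1234)/40317 = (-1/394 + 1234)*(1/40317) = (486195/394)*(1/40317) = 162065/5294966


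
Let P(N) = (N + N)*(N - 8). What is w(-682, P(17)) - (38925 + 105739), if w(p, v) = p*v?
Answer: -353356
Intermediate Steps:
P(N) = 2*N*(-8 + N) (P(N) = (2*N)*(-8 + N) = 2*N*(-8 + N))
w(-682, P(17)) - (38925 + 105739) = -1364*17*(-8 + 17) - (38925 + 105739) = -1364*17*9 - 1*144664 = -682*306 - 144664 = -208692 - 144664 = -353356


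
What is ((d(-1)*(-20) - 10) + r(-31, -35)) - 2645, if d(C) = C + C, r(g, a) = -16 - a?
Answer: -2596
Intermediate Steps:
d(C) = 2*C
((d(-1)*(-20) - 10) + r(-31, -35)) - 2645 = (((2*(-1))*(-20) - 10) + (-16 - 1*(-35))) - 2645 = ((-2*(-20) - 10) + (-16 + 35)) - 2645 = ((40 - 10) + 19) - 2645 = (30 + 19) - 2645 = 49 - 2645 = -2596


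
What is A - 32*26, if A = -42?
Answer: -874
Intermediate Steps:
A - 32*26 = -42 - 32*26 = -42 - 832 = -874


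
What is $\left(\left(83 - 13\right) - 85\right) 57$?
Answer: $-855$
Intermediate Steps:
$\left(\left(83 - 13\right) - 85\right) 57 = \left(70 - 85\right) 57 = \left(-15\right) 57 = -855$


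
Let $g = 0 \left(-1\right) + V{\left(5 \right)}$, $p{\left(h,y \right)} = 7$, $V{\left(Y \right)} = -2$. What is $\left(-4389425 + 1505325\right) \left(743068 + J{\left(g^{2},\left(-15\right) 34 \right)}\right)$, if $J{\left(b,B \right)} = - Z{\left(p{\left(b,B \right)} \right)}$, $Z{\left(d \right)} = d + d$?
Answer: $-2143042041400$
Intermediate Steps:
$Z{\left(d \right)} = 2 d$
$g = -2$ ($g = 0 \left(-1\right) - 2 = 0 - 2 = -2$)
$J{\left(b,B \right)} = -14$ ($J{\left(b,B \right)} = - 2 \cdot 7 = \left(-1\right) 14 = -14$)
$\left(-4389425 + 1505325\right) \left(743068 + J{\left(g^{2},\left(-15\right) 34 \right)}\right) = \left(-4389425 + 1505325\right) \left(743068 - 14\right) = \left(-2884100\right) 743054 = -2143042041400$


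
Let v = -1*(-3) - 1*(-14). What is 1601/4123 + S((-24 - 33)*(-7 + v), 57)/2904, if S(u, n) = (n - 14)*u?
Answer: -16067571/1995532 ≈ -8.0518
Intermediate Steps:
v = 17 (v = 3 + 14 = 17)
S(u, n) = u*(-14 + n) (S(u, n) = (-14 + n)*u = u*(-14 + n))
1601/4123 + S((-24 - 33)*(-7 + v), 57)/2904 = 1601/4123 + (((-24 - 33)*(-7 + 17))*(-14 + 57))/2904 = 1601*(1/4123) + (-57*10*43)*(1/2904) = 1601/4123 - 570*43*(1/2904) = 1601/4123 - 24510*1/2904 = 1601/4123 - 4085/484 = -16067571/1995532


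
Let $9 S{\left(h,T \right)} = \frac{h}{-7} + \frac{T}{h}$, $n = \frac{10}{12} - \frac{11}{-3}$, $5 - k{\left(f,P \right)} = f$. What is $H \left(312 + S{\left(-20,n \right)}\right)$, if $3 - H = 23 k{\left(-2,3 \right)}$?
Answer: $- \frac{62171183}{1260} \approx -49342.0$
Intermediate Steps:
$k{\left(f,P \right)} = 5 - f$
$n = \frac{9}{2}$ ($n = 10 \cdot \frac{1}{12} - - \frac{11}{3} = \frac{5}{6} + \frac{11}{3} = \frac{9}{2} \approx 4.5$)
$S{\left(h,T \right)} = - \frac{h}{63} + \frac{T}{9 h}$ ($S{\left(h,T \right)} = \frac{\frac{h}{-7} + \frac{T}{h}}{9} = \frac{h \left(- \frac{1}{7}\right) + \frac{T}{h}}{9} = \frac{- \frac{h}{7} + \frac{T}{h}}{9} = - \frac{h}{63} + \frac{T}{9 h}$)
$H = -158$ ($H = 3 - 23 \left(5 - -2\right) = 3 - 23 \left(5 + 2\right) = 3 - 23 \cdot 7 = 3 - 161 = -158$)
$H \left(312 + S{\left(-20,n \right)}\right) = - 158 \left(312 + \left(\left(- \frac{1}{63}\right) \left(-20\right) + \frac{1}{9} \cdot \frac{9}{2} \frac{1}{-20}\right)\right) = - 158 \left(312 + \left(\frac{20}{63} + \frac{1}{9} \cdot \frac{9}{2} \left(- \frac{1}{20}\right)\right)\right) = - 158 \left(312 + \left(\frac{20}{63} - \frac{1}{40}\right)\right) = - 158 \left(312 + \frac{737}{2520}\right) = \left(-158\right) \frac{786977}{2520} = - \frac{62171183}{1260}$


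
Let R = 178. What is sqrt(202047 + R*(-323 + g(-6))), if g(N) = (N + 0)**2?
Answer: sqrt(150961) ≈ 388.54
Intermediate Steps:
g(N) = N**2
sqrt(202047 + R*(-323 + g(-6))) = sqrt(202047 + 178*(-323 + (-6)**2)) = sqrt(202047 + 178*(-323 + 36)) = sqrt(202047 + 178*(-287)) = sqrt(202047 - 51086) = sqrt(150961)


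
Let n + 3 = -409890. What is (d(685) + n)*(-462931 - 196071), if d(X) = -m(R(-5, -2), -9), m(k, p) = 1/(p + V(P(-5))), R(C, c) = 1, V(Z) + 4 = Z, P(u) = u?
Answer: 2431082431573/9 ≈ 2.7012e+11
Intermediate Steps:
n = -409893 (n = -3 - 409890 = -409893)
V(Z) = -4 + Z
m(k, p) = 1/(-9 + p) (m(k, p) = 1/(p + (-4 - 5)) = 1/(p - 9) = 1/(-9 + p))
d(X) = 1/18 (d(X) = -1/(-9 - 9) = -1/(-18) = -1*(-1/18) = 1/18)
(d(685) + n)*(-462931 - 196071) = (1/18 - 409893)*(-462931 - 196071) = -7378073/18*(-659002) = 2431082431573/9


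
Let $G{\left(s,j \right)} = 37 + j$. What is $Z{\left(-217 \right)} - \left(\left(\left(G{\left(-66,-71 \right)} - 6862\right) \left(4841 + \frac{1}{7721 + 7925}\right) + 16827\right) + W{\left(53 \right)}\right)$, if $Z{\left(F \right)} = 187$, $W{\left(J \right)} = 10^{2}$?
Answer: $\frac{261028448556}{7823} \approx 3.3367 \cdot 10^{7}$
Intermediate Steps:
$W{\left(J \right)} = 100$
$Z{\left(-217 \right)} - \left(\left(\left(G{\left(-66,-71 \right)} - 6862\right) \left(4841 + \frac{1}{7721 + 7925}\right) + 16827\right) + W{\left(53 \right)}\right) = 187 - \left(\left(\left(\left(37 - 71\right) - 6862\right) \left(4841 + \frac{1}{7721 + 7925}\right) + 16827\right) + 100\right) = 187 - \left(\left(\left(-34 - 6862\right) \left(4841 + \frac{1}{15646}\right) + 16827\right) + 100\right) = 187 - \left(\left(- 6896 \left(4841 + \frac{1}{15646}\right) + 16827\right) + 100\right) = 187 - \left(\left(\left(-6896\right) \frac{75742287}{15646} + 16827\right) + 100\right) = 187 - \left(\left(- \frac{261159405576}{7823} + 16827\right) + 100\right) = 187 - \left(- \frac{261027767955}{7823} + 100\right) = 187 - - \frac{261026985655}{7823} = 187 + \frac{261026985655}{7823} = \frac{261028448556}{7823}$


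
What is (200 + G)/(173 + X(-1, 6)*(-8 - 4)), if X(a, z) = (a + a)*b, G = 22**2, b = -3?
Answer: 684/101 ≈ 6.7723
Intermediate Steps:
G = 484
X(a, z) = -6*a (X(a, z) = (a + a)*(-3) = (2*a)*(-3) = -6*a)
(200 + G)/(173 + X(-1, 6)*(-8 - 4)) = (200 + 484)/(173 + (-6*(-1))*(-8 - 4)) = 684/(173 + 6*(-12)) = 684/(173 - 72) = 684/101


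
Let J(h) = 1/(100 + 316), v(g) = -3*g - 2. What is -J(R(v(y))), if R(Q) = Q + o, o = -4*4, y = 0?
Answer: -1/416 ≈ -0.0024038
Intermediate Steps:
v(g) = -2 - 3*g
o = -16
R(Q) = -16 + Q (R(Q) = Q - 16 = -16 + Q)
J(h) = 1/416
-J(R(v(y))) = -1*1/416 = -1/416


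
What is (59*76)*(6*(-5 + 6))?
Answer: 26904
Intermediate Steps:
(59*76)*(6*(-5 + 6)) = 4484*(6*1) = 4484*6 = 26904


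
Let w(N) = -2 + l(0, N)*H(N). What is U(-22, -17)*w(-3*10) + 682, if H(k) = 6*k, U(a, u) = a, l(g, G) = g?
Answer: 726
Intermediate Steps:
w(N) = -2 (w(N) = -2 + 0*(6*N) = -2 + 0 = -2)
U(-22, -17)*w(-3*10) + 682 = -22*(-2) + 682 = 44 + 682 = 726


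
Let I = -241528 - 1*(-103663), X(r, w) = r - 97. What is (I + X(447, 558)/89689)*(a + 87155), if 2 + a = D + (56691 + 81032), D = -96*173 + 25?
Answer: -2575537453355055/89689 ≈ -2.8716e+10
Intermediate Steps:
X(r, w) = -97 + r
I = -137865 (I = -241528 + 103663 = -137865)
D = -16583 (D = -16608 + 25 = -16583)
a = 121138 (a = -2 + (-16583 + (56691 + 81032)) = -2 + (-16583 + 137723) = -2 + 121140 = 121138)
(I + X(447, 558)/89689)*(a + 87155) = (-137865 + (-97 + 447)/89689)*(121138 + 87155) = (-137865 + 350*(1/89689))*208293 = (-137865 + 350/89689)*208293 = -12364973635/89689*208293 = -2575537453355055/89689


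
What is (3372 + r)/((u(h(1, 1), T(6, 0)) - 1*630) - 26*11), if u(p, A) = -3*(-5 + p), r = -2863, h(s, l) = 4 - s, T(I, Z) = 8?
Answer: -509/910 ≈ -0.55934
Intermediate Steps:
u(p, A) = 15 - 3*p
(3372 + r)/((u(h(1, 1), T(6, 0)) - 1*630) - 26*11) = (3372 - 2863)/(((15 - 3*(4 - 1*1)) - 1*630) - 26*11) = 509/(((15 - 3*(4 - 1)) - 630) - 286) = 509/(((15 - 3*3) - 630) - 286) = 509/(((15 - 9) - 630) - 286) = 509/((6 - 630) - 286) = 509/(-624 - 286) = 509/(-910) = 509*(-1/910) = -509/910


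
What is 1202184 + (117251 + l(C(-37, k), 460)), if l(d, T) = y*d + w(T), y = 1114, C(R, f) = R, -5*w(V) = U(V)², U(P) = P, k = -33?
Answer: 1235897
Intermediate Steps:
w(V) = -V²/5
l(d, T) = 1114*d - T²/5
1202184 + (117251 + l(C(-37, k), 460)) = 1202184 + (117251 + (1114*(-37) - ⅕*460²)) = 1202184 + (117251 + (-41218 - ⅕*211600)) = 1202184 + (117251 + (-41218 - 42320)) = 1202184 + (117251 - 83538) = 1202184 + 33713 = 1235897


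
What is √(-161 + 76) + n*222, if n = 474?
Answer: 105228 + I*√85 ≈ 1.0523e+5 + 9.2195*I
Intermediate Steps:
√(-161 + 76) + n*222 = √(-161 + 76) + 474*222 = √(-85) + 105228 = I*√85 + 105228 = 105228 + I*√85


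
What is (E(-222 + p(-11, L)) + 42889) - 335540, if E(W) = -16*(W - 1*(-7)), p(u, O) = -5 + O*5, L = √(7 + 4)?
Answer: -289131 - 80*√11 ≈ -2.8940e+5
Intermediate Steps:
L = √11 ≈ 3.3166
p(u, O) = -5 + 5*O
E(W) = -112 - 16*W (E(W) = -16*(W + 7) = -16*(7 + W) = -112 - 16*W)
(E(-222 + p(-11, L)) + 42889) - 335540 = ((-112 - 16*(-222 + (-5 + 5*√11))) + 42889) - 335540 = ((-112 - 16*(-227 + 5*√11)) + 42889) - 335540 = ((-112 + (3632 - 80*√11)) + 42889) - 335540 = ((3520 - 80*√11) + 42889) - 335540 = (46409 - 80*√11) - 335540 = -289131 - 80*√11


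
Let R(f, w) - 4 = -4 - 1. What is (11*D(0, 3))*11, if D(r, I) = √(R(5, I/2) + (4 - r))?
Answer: 121*√3 ≈ 209.58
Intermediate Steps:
R(f, w) = -1 (R(f, w) = 4 + (-4 - 1) = 4 - 5 = -1)
D(r, I) = √(3 - r) (D(r, I) = √(-1 + (4 - r)) = √(3 - r))
(11*D(0, 3))*11 = (11*√(3 - 1*0))*11 = (11*√(3 + 0))*11 = (11*√3)*11 = 121*√3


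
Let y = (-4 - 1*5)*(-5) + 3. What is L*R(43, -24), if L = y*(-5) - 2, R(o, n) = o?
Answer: -10406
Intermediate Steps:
y = 48 (y = (-4 - 5)*(-5) + 3 = -9*(-5) + 3 = 45 + 3 = 48)
L = -242 (L = 48*(-5) - 2 = -240 - 2 = -242)
L*R(43, -24) = -242*43 = -10406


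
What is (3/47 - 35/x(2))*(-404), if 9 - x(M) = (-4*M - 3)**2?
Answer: -28583/188 ≈ -152.04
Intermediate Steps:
x(M) = 9 - (-3 - 4*M)**2 (x(M) = 9 - (-4*M - 3)**2 = 9 - (-3 - 4*M)**2)
(3/47 - 35/x(2))*(-404) = (3/47 - 35/(9 - (3 + 4*2)**2))*(-404) = (3*(1/47) - 35/(9 - (3 + 8)**2))*(-404) = (3/47 - 35/(9 - 1*11**2))*(-404) = (3/47 - 35/(9 - 1*121))*(-404) = (3/47 - 35/(9 - 121))*(-404) = (3/47 - 35/(-112))*(-404) = (3/47 - 35*(-1/112))*(-404) = (3/47 + 5/16)*(-404) = (283/752)*(-404) = -28583/188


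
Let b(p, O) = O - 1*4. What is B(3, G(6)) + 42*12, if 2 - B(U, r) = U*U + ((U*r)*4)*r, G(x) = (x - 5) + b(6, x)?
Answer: 389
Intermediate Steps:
b(p, O) = -4 + O (b(p, O) = O - 4 = -4 + O)
G(x) = -9 + 2*x (G(x) = (x - 5) + (-4 + x) = (-5 + x) + (-4 + x) = -9 + 2*x)
B(U, r) = 2 - U² - 4*U*r² (B(U, r) = 2 - (U*U + ((U*r)*4)*r) = 2 - (U² + (4*U*r)*r) = 2 - (U² + 4*U*r²) = 2 + (-U² - 4*U*r²) = 2 - U² - 4*U*r²)
B(3, G(6)) + 42*12 = (2 - 1*3² - 4*3*(-9 + 2*6)²) + 42*12 = (2 - 1*9 - 4*3*(-9 + 12)²) + 504 = (2 - 9 - 4*3*3²) + 504 = (2 - 9 - 4*3*9) + 504 = (2 - 9 - 108) + 504 = -115 + 504 = 389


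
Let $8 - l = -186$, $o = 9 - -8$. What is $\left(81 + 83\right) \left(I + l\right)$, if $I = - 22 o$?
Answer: $-29520$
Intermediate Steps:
$o = 17$ ($o = 9 + 8 = 17$)
$I = -374$ ($I = \left(-22\right) 17 = -374$)
$l = 194$ ($l = 8 - -186 = 8 + 186 = 194$)
$\left(81 + 83\right) \left(I + l\right) = \left(81 + 83\right) \left(-374 + 194\right) = 164 \left(-180\right) = -29520$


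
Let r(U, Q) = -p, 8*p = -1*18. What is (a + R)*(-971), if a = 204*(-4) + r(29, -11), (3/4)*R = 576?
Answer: 177693/4 ≈ 44423.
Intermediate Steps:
R = 768 (R = (4/3)*576 = 768)
p = -9/4 (p = (-1*18)/8 = (1/8)*(-18) = -9/4 ≈ -2.2500)
r(U, Q) = 9/4 (r(U, Q) = -1*(-9/4) = 9/4)
a = -3255/4 (a = 204*(-4) + 9/4 = -816 + 9/4 = -3255/4 ≈ -813.75)
(a + R)*(-971) = (-3255/4 + 768)*(-971) = -183/4*(-971) = 177693/4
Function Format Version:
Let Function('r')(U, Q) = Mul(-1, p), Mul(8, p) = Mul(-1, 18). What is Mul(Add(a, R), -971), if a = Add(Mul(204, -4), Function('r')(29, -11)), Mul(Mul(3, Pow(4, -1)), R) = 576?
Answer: Rational(177693, 4) ≈ 44423.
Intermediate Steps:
R = 768 (R = Mul(Rational(4, 3), 576) = 768)
p = Rational(-9, 4) (p = Mul(Rational(1, 8), Mul(-1, 18)) = Mul(Rational(1, 8), -18) = Rational(-9, 4) ≈ -2.2500)
Function('r')(U, Q) = Rational(9, 4) (Function('r')(U, Q) = Mul(-1, Rational(-9, 4)) = Rational(9, 4))
a = Rational(-3255, 4) (a = Add(Mul(204, -4), Rational(9, 4)) = Add(-816, Rational(9, 4)) = Rational(-3255, 4) ≈ -813.75)
Mul(Add(a, R), -971) = Mul(Add(Rational(-3255, 4), 768), -971) = Mul(Rational(-183, 4), -971) = Rational(177693, 4)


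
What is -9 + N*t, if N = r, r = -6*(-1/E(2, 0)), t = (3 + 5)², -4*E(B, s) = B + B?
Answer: -393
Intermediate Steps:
E(B, s) = -B/2 (E(B, s) = -(B + B)/4 = -B/2)
t = 64 (t = 8² = 64)
r = -6 (r = -6/1 = -6*1 = -6)
N = -6
-9 + N*t = -9 - 6*64 = -9 - 384 = -393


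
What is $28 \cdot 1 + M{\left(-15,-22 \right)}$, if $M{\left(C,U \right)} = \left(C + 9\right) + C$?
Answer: $7$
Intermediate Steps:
$M{\left(C,U \right)} = 9 + 2 C$ ($M{\left(C,U \right)} = \left(9 + C\right) + C = 9 + 2 C$)
$28 \cdot 1 + M{\left(-15,-22 \right)} = 28 \cdot 1 + \left(9 + 2 \left(-15\right)\right) = 28 + \left(9 - 30\right) = 28 - 21 = 7$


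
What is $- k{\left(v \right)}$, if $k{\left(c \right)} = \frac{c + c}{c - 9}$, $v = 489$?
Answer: $- \frac{163}{80} \approx -2.0375$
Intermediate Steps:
$k{\left(c \right)} = \frac{2 c}{-9 + c}$
$- k{\left(v \right)} = - \frac{2 \cdot 489}{-9 + 489} = - \frac{2 \cdot 489}{480} = \left(-1\right) \frac{163}{80} = - \frac{163}{80}$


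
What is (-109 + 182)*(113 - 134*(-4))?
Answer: 47377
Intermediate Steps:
(-109 + 182)*(113 - 134*(-4)) = 73*(113 + 536) = 73*649 = 47377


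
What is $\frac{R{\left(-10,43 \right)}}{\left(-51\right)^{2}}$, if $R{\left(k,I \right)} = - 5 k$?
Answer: $\frac{50}{2601} \approx 0.019223$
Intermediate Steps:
$\frac{R{\left(-10,43 \right)}}{\left(-51\right)^{2}} = \frac{\left(-5\right) \left(-10\right)}{\left(-51\right)^{2}} = \frac{50}{2601}$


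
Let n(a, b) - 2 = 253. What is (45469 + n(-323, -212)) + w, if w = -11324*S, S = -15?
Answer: 215584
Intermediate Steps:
n(a, b) = 255 (n(a, b) = 2 + 253 = 255)
w = 169860 (w = -11324*(-15) = 169860)
(45469 + n(-323, -212)) + w = (45469 + 255) + 169860 = 45724 + 169860 = 215584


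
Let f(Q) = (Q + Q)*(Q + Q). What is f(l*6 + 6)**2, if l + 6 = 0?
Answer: 12960000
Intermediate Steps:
l = -6 (l = -6 + 0 = -6)
f(Q) = 4*Q**2 (f(Q) = (2*Q)*(2*Q) = 4*Q**2)
f(l*6 + 6)**2 = (4*(-6*6 + 6)**2)**2 = (4*(-36 + 6)**2)**2 = (4*(-30)**2)**2 = (4*900)**2 = 3600**2 = 12960000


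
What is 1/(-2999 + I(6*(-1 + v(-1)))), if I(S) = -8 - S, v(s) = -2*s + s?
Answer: -1/3007 ≈ -0.00033256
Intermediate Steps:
v(s) = -s
1/(-2999 + I(6*(-1 + v(-1)))) = 1/(-2999 + (-8 - 6*(-1 - 1*(-1)))) = 1/(-2999 + (-8 - 6*(-1 + 1))) = 1/(-2999 + (-8 - 6*0)) = 1/(-2999 + (-8 - 1*0)) = 1/(-2999 + (-8 + 0)) = 1/(-2999 - 8) = 1/(-3007) = -1/3007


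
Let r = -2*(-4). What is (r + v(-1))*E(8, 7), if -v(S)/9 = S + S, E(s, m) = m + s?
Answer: 390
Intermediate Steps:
r = 8
v(S) = -18*S (v(S) = -9*(S + S) = -18*S)
(r + v(-1))*E(8, 7) = (8 - 18*(-1))*(7 + 8) = (8 + 18)*15 = 26*15 = 390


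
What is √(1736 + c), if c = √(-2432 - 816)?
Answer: 2*√(434 + I*√203) ≈ 41.671 + 0.68382*I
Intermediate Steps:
c = 4*I*√203 (c = √(-3248) = 4*I*√203 ≈ 56.991*I)
√(1736 + c) = √(1736 + 4*I*√203)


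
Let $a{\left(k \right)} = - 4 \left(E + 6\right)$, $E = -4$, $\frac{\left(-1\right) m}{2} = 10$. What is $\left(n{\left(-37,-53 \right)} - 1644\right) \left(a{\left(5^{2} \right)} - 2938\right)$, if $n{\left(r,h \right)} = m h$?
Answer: $1720464$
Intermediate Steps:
$m = -20$ ($m = \left(-2\right) 10 = -20$)
$a{\left(k \right)} = -8$ ($a{\left(k \right)} = - 4 \left(-4 + 6\right) = \left(-4\right) 2 = -8$)
$n{\left(r,h \right)} = - 20 h$
$\left(n{\left(-37,-53 \right)} - 1644\right) \left(a{\left(5^{2} \right)} - 2938\right) = \left(\left(-20\right) \left(-53\right) - 1644\right) \left(-8 - 2938\right) = \left(1060 - 1644\right) \left(-2946\right) = \left(-584\right) \left(-2946\right) = 1720464$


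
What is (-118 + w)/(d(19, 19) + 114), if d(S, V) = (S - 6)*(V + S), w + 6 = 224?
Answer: 25/152 ≈ 0.16447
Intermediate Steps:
w = 218 (w = -6 + 224 = 218)
d(S, V) = (-6 + S)*(S + V)
(-118 + w)/(d(19, 19) + 114) = (-118 + 218)/((19**2 - 6*19 - 6*19 + 19*19) + 114) = 100/((361 - 114 - 114 + 361) + 114) = 100/(494 + 114) = 100/608 = 100*(1/608) = 25/152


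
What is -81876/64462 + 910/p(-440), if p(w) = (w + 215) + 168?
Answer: -31663676/1837167 ≈ -17.235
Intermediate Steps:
p(w) = 383 + w (p(w) = (215 + w) + 168 = 383 + w)
-81876/64462 + 910/p(-440) = -81876/64462 + 910/(383 - 440) = -81876*1/64462 + 910/(-57) = -40938/32231 + 910*(-1/57) = -40938/32231 - 910/57 = -31663676/1837167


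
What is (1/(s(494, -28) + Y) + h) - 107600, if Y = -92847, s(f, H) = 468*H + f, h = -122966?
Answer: -24314798663/105457 ≈ -2.3057e+5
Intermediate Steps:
s(f, H) = f + 468*H
(1/(s(494, -28) + Y) + h) - 107600 = (1/((494 + 468*(-28)) - 92847) - 122966) - 107600 = (1/((494 - 13104) - 92847) - 122966) - 107600 = (1/(-12610 - 92847) - 122966) - 107600 = (1/(-105457) - 122966) - 107600 = (-1/105457 - 122966) - 107600 = -12967625463/105457 - 107600 = -24314798663/105457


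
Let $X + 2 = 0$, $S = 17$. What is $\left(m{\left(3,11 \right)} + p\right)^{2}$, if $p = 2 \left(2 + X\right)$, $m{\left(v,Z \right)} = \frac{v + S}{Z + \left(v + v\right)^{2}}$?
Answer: $\frac{400}{2209} \approx 0.18108$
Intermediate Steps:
$m{\left(v,Z \right)} = \frac{17 + v}{Z + 4 v^{2}}$ ($m{\left(v,Z \right)} = \frac{v + 17}{Z + \left(v + v\right)^{2}} = \frac{17 + v}{Z + \left(2 v\right)^{2}} = \frac{17 + v}{Z + 4 v^{2}}$)
$X = -2$ ($X = -2 + 0 = -2$)
$p = 0$ ($p = 2 \left(2 - 2\right) = 2 \cdot 0 = 0$)
$\left(m{\left(3,11 \right)} + p\right)^{2} = \left(\frac{17 + 3}{11 + 4 \cdot 3^{2}} + 0\right)^{2} = \left(\frac{1}{11 + 4 \cdot 9} \cdot 20 + 0\right)^{2} = \left(\frac{1}{11 + 36} \cdot 20 + 0\right)^{2} = \left(\frac{1}{47} \cdot 20 + 0\right)^{2} = \left(\frac{20}{47} + 0\right)^{2} = \left(\frac{20}{47}\right)^{2} = \frac{400}{2209}$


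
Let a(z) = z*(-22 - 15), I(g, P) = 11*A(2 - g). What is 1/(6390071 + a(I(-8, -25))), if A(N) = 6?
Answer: 1/6387629 ≈ 1.5655e-7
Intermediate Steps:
I(g, P) = 66 (I(g, P) = 11*6 = 66)
a(z) = -37*z (a(z) = z*(-37) = -37*z)
1/(6390071 + a(I(-8, -25))) = 1/(6390071 - 37*66) = 1/(6390071 - 2442) = 1/6387629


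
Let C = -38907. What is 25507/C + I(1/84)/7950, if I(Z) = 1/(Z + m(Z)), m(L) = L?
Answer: -33524426/51551775 ≈ -0.65031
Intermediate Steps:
I(Z) = 1/(2*Z) (I(Z) = 1/(Z + Z) = 1/(2*Z))
25507/C + I(1/84)/7950 = 25507/(-38907) + (1/(2*(1/84)))/7950 = 25507*(-1/38907) + (1/(2*(1/84)))*(1/7950) = -25507/38907 + ((½)*84)*(1/7950) = -25507/38907 + 42*(1/7950) = -25507/38907 + 7/1325 = -33524426/51551775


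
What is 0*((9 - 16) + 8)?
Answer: 0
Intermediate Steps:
0*((9 - 16) + 8) = 0*(-7 + 8) = 0*1 = 0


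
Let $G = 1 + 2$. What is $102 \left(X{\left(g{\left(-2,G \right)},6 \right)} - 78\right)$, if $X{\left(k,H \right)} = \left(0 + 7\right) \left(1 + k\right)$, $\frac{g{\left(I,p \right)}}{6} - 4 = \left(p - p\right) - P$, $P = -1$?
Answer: $14178$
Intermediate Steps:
$G = 3$
$g{\left(I,p \right)} = 30$ ($g{\left(I,p \right)} = 24 + 6 \left(\left(p - p\right) - -1\right) = 24 + 6 \left(0 + 1\right) = 24 + 6 \cdot 1 = 24 + 6 = 30$)
$X{\left(k,H \right)} = 7 + 7 k$ ($X{\left(k,H \right)} = 7 \left(1 + k\right) = 7 + 7 k$)
$102 \left(X{\left(g{\left(-2,G \right)},6 \right)} - 78\right) = 102 \left(\left(7 + 7 \cdot 30\right) - 78\right) = 102 \left(\left(7 + 210\right) - 78\right) = 102 \left(217 - 78\right) = 102 \cdot 139 = 14178$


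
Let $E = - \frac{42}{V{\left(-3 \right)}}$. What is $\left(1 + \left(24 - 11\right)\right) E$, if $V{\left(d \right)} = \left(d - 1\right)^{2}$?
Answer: $- \frac{147}{4} \approx -36.75$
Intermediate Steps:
$V{\left(d \right)} = \left(-1 + d\right)^{2}$
$E = - \frac{21}{8}$ ($E = - \frac{42}{\left(-1 - 3\right)^{2}} = - \frac{42}{\left(-4\right)^{2}} = - \frac{42}{16} = \left(-42\right) \frac{1}{16} = - \frac{21}{8} \approx -2.625$)
$\left(1 + \left(24 - 11\right)\right) E = \left(1 + \left(24 - 11\right)\right) \left(- \frac{21}{8}\right) = \left(1 + 13\right) \left(- \frac{21}{8}\right) = 14 \left(- \frac{21}{8}\right) = - \frac{147}{4}$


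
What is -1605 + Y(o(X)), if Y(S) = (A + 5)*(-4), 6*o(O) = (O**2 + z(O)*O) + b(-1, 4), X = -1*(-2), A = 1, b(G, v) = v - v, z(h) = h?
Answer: -1629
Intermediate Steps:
b(G, v) = 0
X = 2
o(O) = O**2/3 (o(O) = ((O**2 + O*O) + 0)/6 = ((O**2 + O**2) + 0)/6 = (2*O**2 + 0)/6 = (2*O**2)/6 = O**2/3)
Y(S) = -24 (Y(S) = (1 + 5)*(-4) = 6*(-4) = -24)
-1605 + Y(o(X)) = -1605 - 24 = -1629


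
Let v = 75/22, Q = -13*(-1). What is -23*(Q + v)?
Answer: -8303/22 ≈ -377.41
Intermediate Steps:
Q = 13
v = 75/22 (v = 75*(1/22) = 75/22 ≈ 3.4091)
-23*(Q + v) = -23*(13 + 75/22) = -23*361/22 = -8303/22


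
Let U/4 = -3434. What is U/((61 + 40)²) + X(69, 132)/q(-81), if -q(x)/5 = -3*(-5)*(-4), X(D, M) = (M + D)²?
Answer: 1346567/10100 ≈ 133.32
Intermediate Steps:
U = -13736 (U = 4*(-3434) = -13736)
X(D, M) = (D + M)²
q(x) = 300 (q(x) = -5*(-3*(-5))*(-4) = -75*(-4) = -5*(-60) = 300)
U/((61 + 40)²) + X(69, 132)/q(-81) = -13736/(61 + 40)² + (69 + 132)²/300 = -13736/(101²) + 201²*(1/300) = -13736/10201 + 40401*(1/300) = -13736*1/10201 + 13467/100 = -136/101 + 13467/100 = 1346567/10100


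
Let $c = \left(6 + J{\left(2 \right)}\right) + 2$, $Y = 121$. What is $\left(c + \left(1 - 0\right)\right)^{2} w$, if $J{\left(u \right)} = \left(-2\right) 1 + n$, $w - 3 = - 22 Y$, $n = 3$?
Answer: $-265900$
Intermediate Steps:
$w = -2659$ ($w = 3 - 2662 = -2659$)
$J{\left(u \right)} = 1$ ($J{\left(u \right)} = \left(-2\right) 1 + 3 = -2 + 3 = 1$)
$c = 9$ ($c = \left(6 + 1\right) + 2 = 7 + 2 = 9$)
$\left(c + \left(1 - 0\right)\right)^{2} w = \left(9 + \left(1 - 0\right)\right)^{2} \left(-2659\right) = \left(9 + \left(1 + 0\right)\right)^{2} \left(-2659\right) = \left(9 + 1\right)^{2} \left(-2659\right) = 10^{2} \left(-2659\right) = 100 \left(-2659\right) = -265900$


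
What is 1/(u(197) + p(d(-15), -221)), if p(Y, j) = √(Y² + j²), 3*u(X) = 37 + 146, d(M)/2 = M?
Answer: -61/46020 + √49741/46020 ≈ 0.0035208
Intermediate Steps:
d(M) = 2*M
u(X) = 61 (u(X) = (37 + 146)/3 = (⅓)*183 = 61)
1/(u(197) + p(d(-15), -221)) = 1/(61 + √((2*(-15))² + (-221)²)) = 1/(61 + √((-30)² + 48841)) = 1/(61 + √(900 + 48841)) = 1/(61 + √49741)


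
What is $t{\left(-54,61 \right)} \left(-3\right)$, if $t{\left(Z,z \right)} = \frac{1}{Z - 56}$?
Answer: $\frac{3}{110} \approx 0.027273$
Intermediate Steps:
$t{\left(Z,z \right)} = \frac{1}{-56 + Z}$
$t{\left(-54,61 \right)} \left(-3\right) = \frac{1}{-56 - 54} \left(-3\right) = \frac{1}{-110} \left(-3\right) = \left(- \frac{1}{110}\right) \left(-3\right) = \frac{3}{110}$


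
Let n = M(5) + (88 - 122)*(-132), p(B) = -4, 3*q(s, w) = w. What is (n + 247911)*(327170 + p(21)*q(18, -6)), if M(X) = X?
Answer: 82581035912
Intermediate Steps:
q(s, w) = w/3
n = 4493 (n = 5 + (88 - 122)*(-132) = 5 - 34*(-132) = 5 + 4488 = 4493)
(n + 247911)*(327170 + p(21)*q(18, -6)) = (4493 + 247911)*(327170 - 4*(-6)/3) = 252404*(327170 - 4*(-2)) = 252404*(327170 + 8) = 252404*327178 = 82581035912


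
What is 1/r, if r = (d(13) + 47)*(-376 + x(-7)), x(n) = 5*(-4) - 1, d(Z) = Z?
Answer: -1/23820 ≈ -4.1982e-5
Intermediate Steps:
x(n) = -21 (x(n) = -20 - 1 = -21)
r = -23820 (r = (13 + 47)*(-376 - 21) = 60*(-397) = -23820)
1/r = 1/(-23820) = -1/23820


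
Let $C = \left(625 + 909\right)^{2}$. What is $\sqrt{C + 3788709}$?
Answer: $\sqrt{6141865} \approx 2478.3$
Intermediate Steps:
$C = 2353156$ ($C = 1534^{2} = 2353156$)
$\sqrt{C + 3788709} = \sqrt{2353156 + 3788709} = \sqrt{6141865}$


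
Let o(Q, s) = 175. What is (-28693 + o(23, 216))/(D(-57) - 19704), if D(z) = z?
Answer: 1358/941 ≈ 1.4431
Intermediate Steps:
(-28693 + o(23, 216))/(D(-57) - 19704) = (-28693 + 175)/(-57 - 19704) = -28518/(-19761) = -28518*(-1/19761) = 1358/941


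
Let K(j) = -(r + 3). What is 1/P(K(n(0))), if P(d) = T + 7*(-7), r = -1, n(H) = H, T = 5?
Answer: -1/44 ≈ -0.022727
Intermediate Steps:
K(j) = -2 (K(j) = -(-1 + 3) = -1*2 = -2)
P(d) = -44 (P(d) = 5 + 7*(-7) = 5 - 49 = -44)
1/P(K(n(0))) = 1/(-44) = -1/44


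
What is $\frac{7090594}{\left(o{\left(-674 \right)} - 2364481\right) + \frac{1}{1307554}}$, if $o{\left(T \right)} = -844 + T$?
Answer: $- \frac{9271334547076}{3093671456445} \approx -2.9969$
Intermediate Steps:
$\frac{7090594}{\left(o{\left(-674 \right)} - 2364481\right) + \frac{1}{1307554}} = \frac{7090594}{\left(\left(-844 - 674\right) - 2364481\right) + \frac{1}{1307554}} = \frac{7090594}{\left(-1518 - 2364481\right) + \frac{1}{1307554}} = \frac{7090594}{-2365999 + \frac{1}{1307554}} = \frac{7090594}{- \frac{3093671456445}{1307554}} = 7090594 \left(- \frac{1307554}{3093671456445}\right) = - \frac{9271334547076}{3093671456445}$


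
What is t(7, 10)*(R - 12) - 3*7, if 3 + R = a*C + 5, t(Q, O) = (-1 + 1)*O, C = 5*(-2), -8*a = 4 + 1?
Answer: -21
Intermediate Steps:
a = -5/8 (a = -(4 + 1)/8 = -1/8*5 = -5/8 ≈ -0.62500)
C = -10
t(Q, O) = 0 (t(Q, O) = 0*O = 0)
R = 33/4 (R = -3 + (-5/8*(-10) + 5) = -3 + (25/4 + 5) = -3 + 45/4 = 33/4 ≈ 8.2500)
t(7, 10)*(R - 12) - 3*7 = 0*(33/4 - 12) - 3*7 = 0*(-15/4) - 21 = 0 - 21 = -21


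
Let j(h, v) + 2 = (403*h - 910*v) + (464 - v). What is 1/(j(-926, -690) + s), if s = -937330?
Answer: -1/681456 ≈ -1.4674e-6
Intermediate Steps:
j(h, v) = 462 - 911*v + 403*h (j(h, v) = -2 + ((403*h - 910*v) + (464 - v)) = -2 + ((-910*v + 403*h) + (464 - v)) = -2 + (464 - 911*v + 403*h) = 462 - 911*v + 403*h)
1/(j(-926, -690) + s) = 1/((462 - 911*(-690) + 403*(-926)) - 937330) = 1/((462 + 628590 - 373178) - 937330) = 1/(255874 - 937330) = 1/(-681456) = -1/681456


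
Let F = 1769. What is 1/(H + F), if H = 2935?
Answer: 1/4704 ≈ 0.00021259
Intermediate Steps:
1/(H + F) = 1/(2935 + 1769) = 1/4704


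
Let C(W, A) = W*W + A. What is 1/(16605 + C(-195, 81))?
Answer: 1/54711 ≈ 1.8278e-5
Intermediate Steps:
C(W, A) = A + W² (C(W, A) = W² + A = A + W²)
1/(16605 + C(-195, 81)) = 1/(16605 + (81 + (-195)²)) = 1/(16605 + (81 + 38025)) = 1/(16605 + 38106) = 1/54711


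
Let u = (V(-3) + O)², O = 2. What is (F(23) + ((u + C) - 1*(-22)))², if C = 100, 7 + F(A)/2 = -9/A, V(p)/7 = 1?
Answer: 18740241/529 ≈ 35426.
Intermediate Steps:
V(p) = 7 (V(p) = 7*1 = 7)
F(A) = -14 - 18/A (F(A) = -14 + 2*(-9/A) = -14 - 18/A)
u = 81 (u = (7 + 2)² = 9² = 81)
(F(23) + ((u + C) - 1*(-22)))² = ((-14 - 18/23) + ((81 + 100) - 1*(-22)))² = ((-14 - 18*1/23) + (181 + 22))² = ((-14 - 18/23) + 203)² = (-340/23 + 203)² = (4329/23)² = 18740241/529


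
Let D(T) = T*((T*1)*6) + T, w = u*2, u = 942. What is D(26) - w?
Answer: 2198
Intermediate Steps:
w = 1884 (w = 942*2 = 1884)
D(T) = T + 6*T² (D(T) = T*(T*6) + T = T*(6*T) + T = 6*T² + T = T + 6*T²)
D(26) - w = 26*(1 + 6*26) - 1*1884 = 26*(1 + 156) - 1884 = 26*157 - 1884 = 4082 - 1884 = 2198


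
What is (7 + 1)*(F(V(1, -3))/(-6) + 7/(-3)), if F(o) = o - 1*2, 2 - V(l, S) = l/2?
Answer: -18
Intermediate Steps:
V(l, S) = 2 - l/2
F(o) = -2 + o (F(o) = o - 2 = -2 + o)
(7 + 1)*(F(V(1, -3))/(-6) + 7/(-3)) = (7 + 1)*((-2 + (2 - ½*1))/(-6) + 7/(-3)) = 8*((-2 + (2 - ½))*(-⅙) + 7*(-⅓)) = 8*((-2 + 3/2)*(-⅙) - 7/3) = 8*(-½*(-⅙) - 7/3) = 8*(1/12 - 7/3) = 8*(-9/4) = -18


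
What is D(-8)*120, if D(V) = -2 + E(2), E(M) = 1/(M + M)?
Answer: -210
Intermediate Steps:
E(M) = 1/(2*M)
D(V) = -7/4 (D(V) = -2 + (½)/2 = -2 + (½)*(½) = -2 + ¼ = -7/4)
D(-8)*120 = -7/4*120 = -210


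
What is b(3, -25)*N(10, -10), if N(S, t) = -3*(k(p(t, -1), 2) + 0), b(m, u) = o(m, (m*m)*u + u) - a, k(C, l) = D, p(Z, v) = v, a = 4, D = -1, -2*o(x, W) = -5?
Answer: -9/2 ≈ -4.5000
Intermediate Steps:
o(x, W) = 5/2 (o(x, W) = -1/2*(-5) = 5/2)
k(C, l) = -1
b(m, u) = -3/2 (b(m, u) = 5/2 - 1*4 = 5/2 - 4 = -3/2)
N(S, t) = 3 (N(S, t) = -3*(-1 + 0) = -3*(-1) = 3)
b(3, -25)*N(10, -10) = -3/2*3 = -9/2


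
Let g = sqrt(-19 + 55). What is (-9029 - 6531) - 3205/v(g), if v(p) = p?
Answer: -96565/6 ≈ -16094.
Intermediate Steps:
g = 6 (g = sqrt(36) = 6)
(-9029 - 6531) - 3205/v(g) = (-9029 - 6531) - 3205/6 = -15560 - 3205*1/6 = -15560 - 3205/6 = -96565/6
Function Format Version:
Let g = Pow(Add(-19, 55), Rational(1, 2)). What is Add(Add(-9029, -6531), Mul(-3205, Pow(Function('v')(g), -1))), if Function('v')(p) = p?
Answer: Rational(-96565, 6) ≈ -16094.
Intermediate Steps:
g = 6 (g = Pow(36, Rational(1, 2)) = 6)
Add(Add(-9029, -6531), Mul(-3205, Pow(Function('v')(g), -1))) = Add(Add(-9029, -6531), Mul(-3205, Pow(6, -1))) = Add(-15560, Mul(-3205, Rational(1, 6))) = Add(-15560, Rational(-3205, 6)) = Rational(-96565, 6)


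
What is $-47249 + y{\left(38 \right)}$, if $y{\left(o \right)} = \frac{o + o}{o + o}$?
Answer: $-47248$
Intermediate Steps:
$y{\left(o \right)} = 1$ ($y{\left(o \right)} = \frac{2 o}{2 o} = 2 o \frac{1}{2 o} = 1$)
$-47249 + y{\left(38 \right)} = -47249 + 1 = -47248$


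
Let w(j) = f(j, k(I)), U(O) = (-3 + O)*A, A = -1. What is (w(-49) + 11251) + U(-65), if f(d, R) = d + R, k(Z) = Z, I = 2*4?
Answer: 11278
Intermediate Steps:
U(O) = 3 - O (U(O) = (-3 + O)*(-1) = 3 - O)
I = 8
f(d, R) = R + d
w(j) = 8 + j
(w(-49) + 11251) + U(-65) = ((8 - 49) + 11251) + (3 - 1*(-65)) = (-41 + 11251) + (3 + 65) = 11210 + 68 = 11278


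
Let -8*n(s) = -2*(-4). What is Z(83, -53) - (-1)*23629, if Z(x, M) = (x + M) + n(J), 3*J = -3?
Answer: 23658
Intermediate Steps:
J = -1 (J = (1/3)*(-3) = -1)
n(s) = -1 (n(s) = -(-1)*(-4)/4 = -1/8*8 = -1)
Z(x, M) = -1 + M + x (Z(x, M) = (x + M) - 1 = (M + x) - 1 = -1 + M + x)
Z(83, -53) - (-1)*23629 = (-1 - 53 + 83) - (-1)*23629 = 29 - 1*(-23629) = 29 + 23629 = 23658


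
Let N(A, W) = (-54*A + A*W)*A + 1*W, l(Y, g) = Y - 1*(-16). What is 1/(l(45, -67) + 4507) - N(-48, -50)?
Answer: 1094794289/4568 ≈ 2.3967e+5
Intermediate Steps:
l(Y, g) = 16 + Y (l(Y, g) = Y + 16 = 16 + Y)
N(A, W) = W + A*(-54*A + A*W) (N(A, W) = A*(-54*A + A*W) + W = W + A*(-54*A + A*W))
1/(l(45, -67) + 4507) - N(-48, -50) = 1/((16 + 45) + 4507) - (-50 - 54*(-48)² - 50*(-48)²) = 1/(61 + 4507) - (-50 - 54*2304 - 50*2304) = 1/4568 - (-50 - 124416 - 115200) = 1/4568 - 1*(-239666) = 1/4568 + 239666 = 1094794289/4568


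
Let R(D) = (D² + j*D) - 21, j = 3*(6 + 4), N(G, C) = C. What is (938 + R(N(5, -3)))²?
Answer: 698896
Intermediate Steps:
j = 30 (j = 3*10 = 30)
R(D) = -21 + D² + 30*D (R(D) = (D² + 30*D) - 21 = -21 + D² + 30*D)
(938 + R(N(5, -3)))² = (938 + (-21 + (-3)² + 30*(-3)))² = (938 + (-21 + 9 - 90))² = (938 - 102)² = 836² = 698896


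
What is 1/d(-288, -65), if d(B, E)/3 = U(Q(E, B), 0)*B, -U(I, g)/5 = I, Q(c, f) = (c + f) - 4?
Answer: -1/1542240 ≈ -6.4841e-7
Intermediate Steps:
Q(c, f) = -4 + c + f
U(I, g) = -5*I
d(B, E) = 3*B*(20 - 5*B - 5*E) (d(B, E) = 3*((-5*(-4 + E + B))*B) = 3*((-5*(-4 + B + E))*B) = 3*((20 - 5*B - 5*E)*B) = 3*(B*(20 - 5*B - 5*E)) = 3*B*(20 - 5*B - 5*E))
1/d(-288, -65) = 1/(15*(-288)*(4 - 1*(-288) - 1*(-65))) = 1/(15*(-288)*(4 + 288 + 65)) = 1/(15*(-288)*357) = 1/(-1542240) = -1/1542240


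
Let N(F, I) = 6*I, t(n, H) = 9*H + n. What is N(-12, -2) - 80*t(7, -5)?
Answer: 3028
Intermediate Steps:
t(n, H) = n + 9*H
N(-12, -2) - 80*t(7, -5) = 6*(-2) - 80*(7 + 9*(-5)) = -12 - 80*(7 - 45) = -12 - 80*(-38) = -12 + 3040 = 3028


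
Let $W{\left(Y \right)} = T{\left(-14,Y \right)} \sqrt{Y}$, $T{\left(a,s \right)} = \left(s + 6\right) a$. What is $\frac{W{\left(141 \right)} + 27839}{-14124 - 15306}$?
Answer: $- \frac{27839}{29430} + \frac{343 \sqrt{141}}{4905} \approx -0.11558$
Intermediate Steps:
$T{\left(a,s \right)} = a \left(6 + s\right)$ ($T{\left(a,s \right)} = \left(6 + s\right) a = a \left(6 + s\right)$)
$W{\left(Y \right)} = \sqrt{Y} \left(-84 - 14 Y\right)$ ($W{\left(Y \right)} = - 14 \left(6 + Y\right) \sqrt{Y} = \left(-84 - 14 Y\right) \sqrt{Y} = \sqrt{Y} \left(-84 - 14 Y\right)$)
$\frac{W{\left(141 \right)} + 27839}{-14124 - 15306} = \frac{14 \sqrt{141} \left(-6 - 141\right) + 27839}{-14124 - 15306} = \frac{14 \sqrt{141} \left(-6 - 141\right) + 27839}{-29430} = \left(14 \sqrt{141} \left(-147\right) + 27839\right) \left(- \frac{1}{29430}\right) = \left(- 2058 \sqrt{141} + 27839\right) \left(- \frac{1}{29430}\right) = \left(27839 - 2058 \sqrt{141}\right) \left(- \frac{1}{29430}\right) = - \frac{27839}{29430} + \frac{343 \sqrt{141}}{4905}$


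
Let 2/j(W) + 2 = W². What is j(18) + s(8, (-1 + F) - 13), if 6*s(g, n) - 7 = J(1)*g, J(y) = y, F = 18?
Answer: 807/322 ≈ 2.5062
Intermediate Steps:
j(W) = 2/(-2 + W²)
s(g, n) = 7/6 + g/6 (s(g, n) = 7/6 + (1*g)/6 = 7/6 + g/6)
j(18) + s(8, (-1 + F) - 13) = 2/(-2 + 18²) + (7/6 + (⅙)*8) = 2/(-2 + 324) + (7/6 + 4/3) = 2/322 + 5/2 = 2*(1/322) + 5/2 = 1/161 + 5/2 = 807/322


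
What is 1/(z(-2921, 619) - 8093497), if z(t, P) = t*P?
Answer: -1/9901596 ≈ -1.0099e-7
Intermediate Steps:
z(t, P) = P*t
1/(z(-2921, 619) - 8093497) = 1/(619*(-2921) - 8093497) = 1/(-1808099 - 8093497) = 1/(-9901596) = -1/9901596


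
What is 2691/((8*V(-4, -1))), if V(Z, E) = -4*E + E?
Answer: 897/8 ≈ 112.13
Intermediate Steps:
V(Z, E) = -3*E
2691/((8*V(-4, -1))) = 2691/((8*(-3*(-1)))) = 2691/((8*3)) = 2691/24 = 2691*(1/24) = 897/8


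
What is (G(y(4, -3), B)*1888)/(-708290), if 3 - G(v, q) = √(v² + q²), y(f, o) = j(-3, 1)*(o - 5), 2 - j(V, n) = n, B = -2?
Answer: -2832/354145 + 1888*√17/354145 ≈ 0.013984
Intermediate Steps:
j(V, n) = 2 - n
y(f, o) = -5 + o (y(f, o) = (2 - 1*1)*(o - 5) = (2 - 1)*(-5 + o) = 1*(-5 + o) = -5 + o)
G(v, q) = 3 - √(q² + v²) (G(v, q) = 3 - √(v² + q²) = 3 - √(q² + v²))
(G(y(4, -3), B)*1888)/(-708290) = ((3 - √((-2)² + (-5 - 3)²))*1888)/(-708290) = ((3 - √(4 + (-8)²))*1888)*(-1/708290) = ((3 - √(4 + 64))*1888)*(-1/708290) = ((3 - √68)*1888)*(-1/708290) = ((3 - 2*√17)*1888)*(-1/708290) = (5664 - 3776*√17)*(-1/708290) = -2832/354145 + 1888*√17/354145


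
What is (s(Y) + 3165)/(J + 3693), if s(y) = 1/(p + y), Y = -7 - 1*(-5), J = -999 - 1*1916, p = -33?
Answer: 55387/13615 ≈ 4.0681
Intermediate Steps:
J = -2915 (J = -999 - 1916 = -2915)
Y = -2 (Y = -7 + 5 = -2)
s(y) = 1/(-33 + y)
(s(Y) + 3165)/(J + 3693) = (1/(-33 - 2) + 3165)/(-2915 + 3693) = (1/(-35) + 3165)/778 = (-1/35 + 3165)*(1/778) = (110774/35)*(1/778) = 55387/13615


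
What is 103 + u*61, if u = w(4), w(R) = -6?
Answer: -263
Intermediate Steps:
u = -6
103 + u*61 = 103 - 6*61 = 103 - 366 = -263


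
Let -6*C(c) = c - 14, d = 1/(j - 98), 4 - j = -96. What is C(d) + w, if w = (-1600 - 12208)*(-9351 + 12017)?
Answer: -147248503/4 ≈ -3.6812e+7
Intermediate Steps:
j = 100 (j = 4 - 1*(-96) = 4 + 96 = 100)
d = ½ (d = 1/(100 - 98) = 1/2 = ½ ≈ 0.50000)
C(c) = 7/3 - c/6 (C(c) = -(c - 14)/6 = -(-14 + c)/6 = 7/3 - c/6)
w = -36812128 (w = -13808*2666 = -36812128)
C(d) + w = (7/3 - ⅙*½) - 36812128 = (7/3 - 1/12) - 36812128 = 9/4 - 36812128 = -147248503/4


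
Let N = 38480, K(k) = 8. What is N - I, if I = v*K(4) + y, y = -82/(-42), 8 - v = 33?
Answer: 812239/21 ≈ 38678.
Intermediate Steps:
v = -25 (v = 8 - 1*33 = 8 - 33 = -25)
y = 41/21 (y = -82*(-1/42) = 41/21 ≈ 1.9524)
I = -4159/21 (I = -25*8 + 41/21 = -200 + 41/21 = -4159/21 ≈ -198.05)
N - I = 38480 - 1*(-4159/21) = 38480 + 4159/21 = 812239/21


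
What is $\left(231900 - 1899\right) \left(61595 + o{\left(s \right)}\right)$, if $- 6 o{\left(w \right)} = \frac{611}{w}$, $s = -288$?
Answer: $\frac{8160187922257}{576} \approx 1.4167 \cdot 10^{10}$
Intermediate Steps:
$o{\left(w \right)} = - \frac{611}{6 w}$ ($o{\left(w \right)} = - \frac{611 \frac{1}{w}}{6} = - \frac{611}{6 w}$)
$\left(231900 - 1899\right) \left(61595 + o{\left(s \right)}\right) = \left(231900 - 1899\right) \left(61595 - \frac{611}{6 \left(-288\right)}\right) = 230001 \left(61595 - - \frac{611}{1728}\right) = 230001 \left(61595 + \frac{611}{1728}\right) = 230001 \cdot \frac{106436771}{1728} = \frac{8160187922257}{576}$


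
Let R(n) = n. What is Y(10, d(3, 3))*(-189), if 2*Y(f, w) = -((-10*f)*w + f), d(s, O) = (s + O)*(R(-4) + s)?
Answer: 57645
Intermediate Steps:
d(s, O) = (-4 + s)*(O + s) (d(s, O) = (s + O)*(-4 + s) = (O + s)*(-4 + s) = (-4 + s)*(O + s))
Y(f, w) = -f/2 + 5*f*w (Y(f, w) = (-((-10*f)*w + f))/2 = (-(-10*f*w + f))/2 = (-(f - 10*f*w))/2 = (-f + 10*f*w)/2 = -f/2 + 5*f*w)
Y(10, d(3, 3))*(-189) = ((½)*10*(-1 + 10*(3² - 4*3 - 4*3 + 3*3)))*(-189) = ((½)*10*(-1 + 10*(9 - 12 - 12 + 9)))*(-189) = ((½)*10*(-1 + 10*(-6)))*(-189) = ((½)*10*(-1 - 60))*(-189) = ((½)*10*(-61))*(-189) = -305*(-189) = 57645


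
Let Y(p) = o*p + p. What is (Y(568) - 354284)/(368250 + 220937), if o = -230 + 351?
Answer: -284988/589187 ≈ -0.48370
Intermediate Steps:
o = 121
Y(p) = 122*p (Y(p) = 121*p + p = 122*p)
(Y(568) - 354284)/(368250 + 220937) = (122*568 - 354284)/(368250 + 220937) = (69296 - 354284)/589187 = -284988*1/589187 = -284988/589187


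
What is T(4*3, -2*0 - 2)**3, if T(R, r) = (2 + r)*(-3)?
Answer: 0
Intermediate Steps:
T(R, r) = -6 - 3*r
T(4*3, -2*0 - 2)**3 = (-6 - 3*(-2*0 - 2))**3 = (-6 - 3*(0 - 2))**3 = (-6 - 3*(-2))**3 = (-6 + 6)**3 = 0**3 = 0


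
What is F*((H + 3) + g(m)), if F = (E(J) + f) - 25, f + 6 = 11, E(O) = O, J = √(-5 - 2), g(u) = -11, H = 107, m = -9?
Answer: -1980 + 99*I*√7 ≈ -1980.0 + 261.93*I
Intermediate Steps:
J = I*√7 (J = √(-7) = I*√7 ≈ 2.6458*I)
f = 5 (f = -6 + 11 = 5)
F = -20 + I*√7 (F = (I*√7 + 5) - 25 = (5 + I*√7) - 25 = -20 + I*√7 ≈ -20.0 + 2.6458*I)
F*((H + 3) + g(m)) = (-20 + I*√7)*((107 + 3) - 11) = (-20 + I*√7)*(110 - 11) = (-20 + I*√7)*99 = -1980 + 99*I*√7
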